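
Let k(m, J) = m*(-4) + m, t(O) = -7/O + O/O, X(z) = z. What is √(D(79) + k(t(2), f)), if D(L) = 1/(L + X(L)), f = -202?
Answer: √46847/79 ≈ 2.7398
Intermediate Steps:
D(L) = 1/(2*L) (D(L) = 1/(L + L) = 1/(2*L))
t(O) = 1 - 7/O (t(O) = -7/O + 1 = 1 - 7/O)
k(m, J) = -3*m (k(m, J) = -4*m + m = -3*m)
√(D(79) + k(t(2), f)) = √((½)/79 - 3*(-7 + 2)/2) = √((½)*(1/79) - 3*(-5)/2) = √(1/158 - 3*(-5/2)) = √(1/158 + 15/2) = √(593/79) = √46847/79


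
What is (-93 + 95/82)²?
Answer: 56715961/6724 ≈ 8434.9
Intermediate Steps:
(-93 + 95/82)² = (-7531/82)² = 56715961/6724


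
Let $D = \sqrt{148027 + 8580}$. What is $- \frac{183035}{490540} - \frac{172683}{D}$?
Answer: $- \frac{36607}{98108} - \frac{172683 \sqrt{156607}}{156607} \approx -436.73$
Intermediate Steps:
$D = \sqrt{156607} \approx 395.74$
$- \frac{183035}{490540} - \frac{172683}{D} = - \frac{183035}{490540} - \frac{172683}{\sqrt{156607}} = \left(-183035\right) \frac{1}{490540} - 172683 \frac{\sqrt{156607}}{156607} = - \frac{36607}{98108} - \frac{172683 \sqrt{156607}}{156607}$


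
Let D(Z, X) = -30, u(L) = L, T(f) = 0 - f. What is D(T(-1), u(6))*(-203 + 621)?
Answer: -12540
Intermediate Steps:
T(f) = -f
D(T(-1), u(6))*(-203 + 621) = -30*(-203 + 621) = -30*418 = -12540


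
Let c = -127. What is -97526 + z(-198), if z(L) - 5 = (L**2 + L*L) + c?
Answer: -19240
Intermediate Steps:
z(L) = -122 + 2*L**2 (z(L) = 5 + ((L**2 + L*L) - 127) = 5 + ((L**2 + L**2) - 127) = 5 + (2*L**2 - 127) = 5 + (-127 + 2*L**2) = -122 + 2*L**2)
-97526 + z(-198) = -97526 + (-122 + 2*(-198)**2) = -97526 + (-122 + 2*39204) = -97526 + (-122 + 78408) = -97526 + 78286 = -19240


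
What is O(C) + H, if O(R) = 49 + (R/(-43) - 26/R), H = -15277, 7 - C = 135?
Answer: -41898705/2752 ≈ -15225.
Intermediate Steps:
C = -128 (C = 7 - 1*135 = 7 - 135 = -128)
O(R) = 49 - 26/R - R/43 (O(R) = 49 + (R*(-1/43) - 26/R) = 49 + (-R/43 - 26/R) = 49 + (-26/R - R/43) = 49 - 26/R - R/43)
O(C) + H = (49 - 26/(-128) - 1/43*(-128)) - 15277 = (49 - 26*(-1/128) + 128/43) - 15277 = (49 + 13/64 + 128/43) - 15277 = 143599/2752 - 15277 = -41898705/2752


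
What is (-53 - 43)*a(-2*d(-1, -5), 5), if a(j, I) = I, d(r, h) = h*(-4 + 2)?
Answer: -480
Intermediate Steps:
d(r, h) = -2*h (d(r, h) = h*(-2) = -2*h)
(-53 - 43)*a(-2*d(-1, -5), 5) = (-53 - 43)*5 = -96*5 = -480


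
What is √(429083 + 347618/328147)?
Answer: √46203966145714393/328147 ≈ 655.04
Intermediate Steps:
√(429083 + 347618/328147) = √(140802646819/328147) = √46203966145714393/328147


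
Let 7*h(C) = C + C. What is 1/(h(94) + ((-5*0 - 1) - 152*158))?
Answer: -7/167931 ≈ -4.1684e-5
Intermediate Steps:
h(C) = 2*C/7 (h(C) = (C + C)/7 = (2*C)/7 = 2*C/7)
1/(h(94) + ((-5*0 - 1) - 152*158)) = 1/((2/7)*94 + ((-5*0 - 1) - 152*158)) = 1/(188/7 + ((0 - 1) - 24016)) = 1/(188/7 + (-1 - 24016)) = 1/(188/7 - 24017) = 1/(-167931/7) = -7/167931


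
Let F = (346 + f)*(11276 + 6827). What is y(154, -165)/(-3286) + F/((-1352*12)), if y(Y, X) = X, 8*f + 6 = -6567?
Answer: 113183694185/213248256 ≈ 530.76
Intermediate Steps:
f = -6573/8 (f = -¾ + (⅛)*(-6567) = -¾ - 6567/8 = -6573/8 ≈ -821.63)
F = -68881915/8 (F = (346 - 6573/8)*(11276 + 6827) = -3805/8*18103 = -68881915/8 ≈ -8.6102e+6)
y(154, -165)/(-3286) + F/((-1352*12)) = -165/(-3286) - 68881915/(8*((-1352*12))) = -165*(-1/3286) - 68881915/8/(-16224) = 165/3286 - 68881915/8*(-1/16224) = 165/3286 + 68881915/129792 = 113183694185/213248256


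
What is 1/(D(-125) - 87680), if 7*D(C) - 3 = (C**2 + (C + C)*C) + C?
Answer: -1/81001 ≈ -1.2346e-5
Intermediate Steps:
D(C) = 3/7 + C/7 + 3*C**2/7 (D(C) = 3/7 + ((C**2 + (C + C)*C) + C)/7 = 3/7 + ((C**2 + (2*C)*C) + C)/7 = 3/7 + ((C**2 + 2*C**2) + C)/7 = 3/7 + (3*C**2 + C)/7 = 3/7 + (C + 3*C**2)/7 = 3/7 + (C/7 + 3*C**2/7) = 3/7 + C/7 + 3*C**2/7)
1/(D(-125) - 87680) = 1/((3/7 + (1/7)*(-125) + (3/7)*(-125)**2) - 87680) = 1/((3/7 - 125/7 + (3/7)*15625) - 87680) = 1/((3/7 - 125/7 + 46875/7) - 87680) = 1/(6679 - 87680) = 1/(-81001) = -1/81001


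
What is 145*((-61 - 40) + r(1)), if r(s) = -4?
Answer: -15225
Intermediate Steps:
145*((-61 - 40) + r(1)) = 145*((-61 - 40) - 4) = 145*(-101 - 4) = 145*(-105) = -15225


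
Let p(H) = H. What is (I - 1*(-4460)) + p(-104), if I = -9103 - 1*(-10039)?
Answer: 5292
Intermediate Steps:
I = 936 (I = -9103 + 10039 = 936)
(I - 1*(-4460)) + p(-104) = (936 - 1*(-4460)) - 104 = (936 + 4460) - 104 = 5396 - 104 = 5292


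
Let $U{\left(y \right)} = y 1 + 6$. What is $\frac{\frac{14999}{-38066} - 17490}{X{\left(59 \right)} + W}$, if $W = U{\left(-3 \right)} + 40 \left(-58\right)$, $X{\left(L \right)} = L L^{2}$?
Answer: $- \frac{665789339}{7729758092} \approx -0.086133$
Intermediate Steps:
$U{\left(y \right)} = 6 + y$ ($U{\left(y \right)} = y + 6 = 6 + y$)
$X{\left(L \right)} = L^{3}$
$W = -2317$ ($W = \left(6 - 3\right) + 40 \left(-58\right) = 3 - 2320 = -2317$)
$\frac{\frac{14999}{-38066} - 17490}{X{\left(59 \right)} + W} = \frac{\frac{14999}{-38066} - 17490}{59^{3} - 2317} = \frac{14999 \left(- \frac{1}{38066}\right) - 17490}{205379 - 2317} = \frac{- \frac{14999}{38066} - 17490}{203062} = \left(- \frac{665789339}{38066}\right) \frac{1}{203062} = - \frac{665789339}{7729758092}$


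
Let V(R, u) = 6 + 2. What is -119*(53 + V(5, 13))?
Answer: -7259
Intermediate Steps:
V(R, u) = 8
-119*(53 + V(5, 13)) = -119*(53 + 8) = -119*61 = -7259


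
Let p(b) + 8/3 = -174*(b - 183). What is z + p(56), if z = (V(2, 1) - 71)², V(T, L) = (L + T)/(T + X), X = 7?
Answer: 243802/9 ≈ 27089.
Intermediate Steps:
V(T, L) = (L + T)/(7 + T) (V(T, L) = (L + T)/(T + 7) = (L + T)/(7 + T))
z = 44944/9 (z = ((1 + 2)/(7 + 2) - 71)² = (3/9 - 71)² = ((⅑)*3 - 71)² = (⅓ - 71)² = (-212/3)² = 44944/9 ≈ 4993.8)
p(b) = 95518/3 - 174*b (p(b) = -8/3 - 174*(b - 183) = -8/3 - 174*(-183 + b) = -8/3 + (31842 - 174*b) = 95518/3 - 174*b)
z + p(56) = 44944/9 + (95518/3 - 174*56) = 44944/9 + (95518/3 - 9744) = 44944/9 + 66286/3 = 243802/9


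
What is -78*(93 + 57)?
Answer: -11700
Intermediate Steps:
-78*(93 + 57) = -78*150 = -11700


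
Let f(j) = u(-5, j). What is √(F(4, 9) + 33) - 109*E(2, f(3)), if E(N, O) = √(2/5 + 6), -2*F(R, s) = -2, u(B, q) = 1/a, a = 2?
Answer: √34 - 436*√10/5 ≈ -269.92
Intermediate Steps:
u(B, q) = ½ (u(B, q) = 1/2 = ½)
F(R, s) = 1 (F(R, s) = -½*(-2) = 1)
f(j) = ½
E(N, O) = 4*√10/5 (E(N, O) = √(2*(⅕) + 6) = √(⅖ + 6) = √(32/5) = 4*√10/5)
√(F(4, 9) + 33) - 109*E(2, f(3)) = √(1 + 33) - 436*√10/5 = √34 - 436*√10/5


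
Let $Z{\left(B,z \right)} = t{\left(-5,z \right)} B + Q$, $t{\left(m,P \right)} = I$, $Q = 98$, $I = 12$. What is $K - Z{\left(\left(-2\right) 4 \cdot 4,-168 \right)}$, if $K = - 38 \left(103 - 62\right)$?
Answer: $-1272$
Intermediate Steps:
$t{\left(m,P \right)} = 12$
$Z{\left(B,z \right)} = 98 + 12 B$ ($Z{\left(B,z \right)} = 12 B + 98 = 98 + 12 B$)
$K = -1558$ ($K = \left(-38\right) 41 = -1558$)
$K - Z{\left(\left(-2\right) 4 \cdot 4,-168 \right)} = -1558 - \left(98 + 12 \left(-2\right) 4 \cdot 4\right) = -1558 - \left(98 + 12 \left(\left(-8\right) 4\right)\right) = -1558 - \left(98 + 12 \left(-32\right)\right) = -1558 - \left(98 - 384\right) = -1558 - -286 = -1558 + 286 = -1272$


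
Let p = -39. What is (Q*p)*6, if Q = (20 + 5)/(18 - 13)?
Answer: -1170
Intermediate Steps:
Q = 5 (Q = 25/5 = 25*(1/5) = 5)
(Q*p)*6 = (5*(-39))*6 = -195*6 = -1170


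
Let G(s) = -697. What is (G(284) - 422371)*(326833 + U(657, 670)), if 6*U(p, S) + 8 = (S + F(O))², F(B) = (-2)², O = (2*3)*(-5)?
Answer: -510910878044/3 ≈ -1.7030e+11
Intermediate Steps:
O = -30 (O = 6*(-5) = -30)
F(B) = 4
U(p, S) = -4/3 + (4 + S)²/6 (U(p, S) = -4/3 + (S + 4)²/6 = -4/3 + (4 + S)²/6)
(G(284) - 422371)*(326833 + U(657, 670)) = (-697 - 422371)*(326833 + (-4/3 + (4 + 670)²/6)) = -423068*(326833 + (-4/3 + (⅙)*674²)) = -423068*(326833 + (-4/3 + (⅙)*454276)) = -423068*(326833 + (-4/3 + 227138/3)) = -423068*(326833 + 227134/3) = -423068*1207633/3 = -510910878044/3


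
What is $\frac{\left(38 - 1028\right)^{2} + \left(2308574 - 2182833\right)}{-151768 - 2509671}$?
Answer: $- \frac{100531}{241949} \approx -0.4155$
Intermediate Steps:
$\frac{\left(38 - 1028\right)^{2} + \left(2308574 - 2182833\right)}{-151768 - 2509671} = \frac{\left(-990\right)^{2} + 125741}{-2661439} = \left(980100 + 125741\right) \left(- \frac{1}{2661439}\right) = 1105841 \left(- \frac{1}{2661439}\right) = - \frac{100531}{241949}$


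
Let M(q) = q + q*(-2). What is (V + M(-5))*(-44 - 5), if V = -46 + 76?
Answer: -1715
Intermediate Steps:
V = 30
M(q) = -q (M(q) = q - 2*q = -q)
(V + M(-5))*(-44 - 5) = (30 - 1*(-5))*(-44 - 5) = (30 + 5)*(-49) = 35*(-49) = -1715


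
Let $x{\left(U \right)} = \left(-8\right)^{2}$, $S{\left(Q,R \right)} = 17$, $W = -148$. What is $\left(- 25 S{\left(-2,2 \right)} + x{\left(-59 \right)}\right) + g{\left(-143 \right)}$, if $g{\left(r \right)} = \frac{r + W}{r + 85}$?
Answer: $- \frac{20647}{58} \approx -355.98$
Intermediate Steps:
$x{\left(U \right)} = 64$
$g{\left(r \right)} = \frac{-148 + r}{85 + r}$ ($g{\left(r \right)} = \frac{r - 148}{r + 85} = \frac{-148 + r}{85 + r}$)
$\left(- 25 S{\left(-2,2 \right)} + x{\left(-59 \right)}\right) + g{\left(-143 \right)} = \left(\left(-25\right) 17 + 64\right) + \frac{-148 - 143}{85 - 143} = \left(-425 + 64\right) + \frac{1}{-58} \left(-291\right) = -361 - - \frac{291}{58} = -361 + \frac{291}{58} = - \frac{20647}{58}$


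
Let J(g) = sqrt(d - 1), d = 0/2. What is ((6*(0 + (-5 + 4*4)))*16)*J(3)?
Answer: 1056*I ≈ 1056.0*I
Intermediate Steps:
d = 0 (d = 0*(1/2) = 0)
J(g) = I (J(g) = sqrt(0 - 1) = sqrt(-1) = I)
((6*(0 + (-5 + 4*4)))*16)*J(3) = ((6*(0 + (-5 + 4*4)))*16)*I = ((6*(0 + (-5 + 16)))*16)*I = ((6*(0 + 11))*16)*I = ((6*11)*16)*I = (66*16)*I = 1056*I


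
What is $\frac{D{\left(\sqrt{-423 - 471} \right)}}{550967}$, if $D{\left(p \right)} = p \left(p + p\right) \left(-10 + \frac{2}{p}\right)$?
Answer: $\frac{17880}{550967} + \frac{4 i \sqrt{894}}{550967} \approx 0.032452 + 0.00021707 i$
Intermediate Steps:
$D{\left(p \right)} = 2 p^{2} \left(-10 + \frac{2}{p}\right)$ ($D{\left(p \right)} = p 2 p \left(-10 + \frac{2}{p}\right) = 2 p^{2} \left(-10 + \frac{2}{p}\right)$)
$\frac{D{\left(\sqrt{-423 - 471} \right)}}{550967} = \frac{4 \sqrt{-423 - 471} \left(1 - 5 \sqrt{-423 - 471}\right)}{550967} = 4 \sqrt{-894} \left(1 - 5 \sqrt{-894}\right) \frac{1}{550967} = 4 i \sqrt{894} \left(1 - 5 i \sqrt{894}\right) \frac{1}{550967} = \frac{4 i \sqrt{894} \left(1 - 5 i \sqrt{894}\right)}{550967}$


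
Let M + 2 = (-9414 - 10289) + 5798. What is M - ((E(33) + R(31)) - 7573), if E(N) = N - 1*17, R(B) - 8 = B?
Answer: -6389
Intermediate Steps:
R(B) = 8 + B
E(N) = -17 + N (E(N) = N - 17 = -17 + N)
M = -13907 (M = -2 + ((-9414 - 10289) + 5798) = -2 + (-19703 + 5798) = -2 - 13905 = -13907)
M - ((E(33) + R(31)) - 7573) = -13907 - (((-17 + 33) + (8 + 31)) - 7573) = -13907 - ((16 + 39) - 7573) = -13907 - (55 - 7573) = -13907 - 1*(-7518) = -13907 + 7518 = -6389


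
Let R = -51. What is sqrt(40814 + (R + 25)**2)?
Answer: 3*sqrt(4610) ≈ 203.69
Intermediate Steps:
sqrt(40814 + (R + 25)**2) = sqrt(40814 + (-51 + 25)**2) = sqrt(40814 + (-26)**2) = sqrt(40814 + 676) = sqrt(41490) = 3*sqrt(4610)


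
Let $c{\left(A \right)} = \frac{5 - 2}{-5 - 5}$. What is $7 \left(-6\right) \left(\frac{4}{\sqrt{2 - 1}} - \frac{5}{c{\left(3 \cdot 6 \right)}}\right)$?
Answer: $-868$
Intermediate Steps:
$c{\left(A \right)} = - \frac{3}{10}$ ($c{\left(A \right)} = \frac{3}{-10} = 3 \left(- \frac{1}{10}\right) = - \frac{3}{10}$)
$7 \left(-6\right) \left(\frac{4}{\sqrt{2 - 1}} - \frac{5}{c{\left(3 \cdot 6 \right)}}\right) = 7 \left(-6\right) \left(\frac{4}{\sqrt{2 - 1}} - \frac{5}{- \frac{3}{10}}\right) = - 42 \left(\frac{4}{\sqrt{1}} - - \frac{50}{3}\right) = - 42 \left(\frac{4}{1} + \frac{50}{3}\right) = - 42 \left(4 \cdot 1 + \frac{50}{3}\right) = - 42 \left(4 + \frac{50}{3}\right) = \left(-42\right) \frac{62}{3} = -868$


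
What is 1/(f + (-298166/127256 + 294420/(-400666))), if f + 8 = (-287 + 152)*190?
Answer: -1820969732/46728046086873 ≈ -3.8970e-5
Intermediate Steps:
f = -25658 (f = -8 + (-287 + 152)*190 = -8 - 135*190 = -8 - 25650 = -25658)
1/(f + (-298166/127256 + 294420/(-400666))) = 1/(-25658 + (-298166/127256 + 294420/(-400666))) = 1/(-25658 + (-298166*1/127256 + 294420*(-1/400666))) = 1/(-25658 + (-149083/63628 - 21030/28619)) = 1/(-25658 - 5604703217/1820969732) = 1/(-46728046086873/1820969732) = -1820969732/46728046086873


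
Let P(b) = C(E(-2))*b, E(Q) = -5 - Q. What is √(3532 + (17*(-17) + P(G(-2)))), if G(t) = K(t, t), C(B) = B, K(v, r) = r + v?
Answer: √3255 ≈ 57.053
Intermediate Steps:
G(t) = 2*t (G(t) = t + t = 2*t)
P(b) = -3*b (P(b) = (-5 - 1*(-2))*b = (-5 + 2)*b = -3*b)
√(3532 + (17*(-17) + P(G(-2)))) = √(3532 + (17*(-17) - 6*(-2))) = √(3532 + (-289 - 3*(-4))) = √(3532 + (-289 + 12)) = √(3532 - 277) = √3255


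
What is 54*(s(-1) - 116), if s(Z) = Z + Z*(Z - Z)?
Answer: -6318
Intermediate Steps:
s(Z) = Z (s(Z) = Z + Z*0 = Z + 0 = Z)
54*(s(-1) - 116) = 54*(-1 - 116) = 54*(-117) = -6318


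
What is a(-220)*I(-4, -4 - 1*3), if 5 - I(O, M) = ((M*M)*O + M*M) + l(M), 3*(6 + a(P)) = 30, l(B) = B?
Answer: 636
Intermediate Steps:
a(P) = 4 (a(P) = -6 + (1/3)*30 = -6 + 10 = 4)
I(O, M) = 5 - M - M**2 - O*M**2 (I(O, M) = 5 - (((M*M)*O + M*M) + M) = 5 - ((M**2*O + M**2) + M) = 5 - ((O*M**2 + M**2) + M) = 5 - ((M**2 + O*M**2) + M) = 5 - (M + M**2 + O*M**2) = 5 + (-M - M**2 - O*M**2) = 5 - M - M**2 - O*M**2)
a(-220)*I(-4, -4 - 1*3) = 4*(5 - (-4 - 1*3) - (-4 - 1*3)**2 - 1*(-4)*(-4 - 1*3)**2) = 4*(5 - (-4 - 3) - (-4 - 3)**2 - 1*(-4)*(-4 - 3)**2) = 4*(5 - 1*(-7) - 1*(-7)**2 - 1*(-4)*(-7)**2) = 4*(5 + 7 - 1*49 - 1*(-4)*49) = 4*(5 + 7 - 49 + 196) = 4*159 = 636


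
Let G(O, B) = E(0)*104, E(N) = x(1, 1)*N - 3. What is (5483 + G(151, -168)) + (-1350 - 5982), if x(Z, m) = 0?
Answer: -2161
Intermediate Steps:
E(N) = -3 (E(N) = 0*N - 3 = 0 - 3 = -3)
G(O, B) = -312 (G(O, B) = -3*104 = -312)
(5483 + G(151, -168)) + (-1350 - 5982) = (5483 - 312) + (-1350 - 5982) = 5171 - 7332 = -2161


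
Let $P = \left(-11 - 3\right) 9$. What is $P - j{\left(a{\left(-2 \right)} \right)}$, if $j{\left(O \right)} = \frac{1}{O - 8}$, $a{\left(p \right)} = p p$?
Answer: $- \frac{503}{4} \approx -125.75$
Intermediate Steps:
$a{\left(p \right)} = p^{2}$
$j{\left(O \right)} = \frac{1}{-8 + O}$
$P = -126$ ($P = \left(-11 - 3\right) 9 = \left(-14\right) 9 = -126$)
$P - j{\left(a{\left(-2 \right)} \right)} = -126 - \frac{1}{-8 + \left(-2\right)^{2}} = -126 - \frac{1}{-8 + 4} = -126 - \frac{1}{-4} = -126 - - \frac{1}{4} = -126 + \frac{1}{4} = - \frac{503}{4}$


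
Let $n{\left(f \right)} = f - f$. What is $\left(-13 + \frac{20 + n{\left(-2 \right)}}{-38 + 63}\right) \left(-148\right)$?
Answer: $\frac{9028}{5} \approx 1805.6$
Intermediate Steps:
$n{\left(f \right)} = 0$
$\left(-13 + \frac{20 + n{\left(-2 \right)}}{-38 + 63}\right) \left(-148\right) = \left(-13 + \frac{20 + 0}{-38 + 63}\right) \left(-148\right) = \left(-13 + \frac{20}{25}\right) \left(-148\right) = \left(-13 + 20 \cdot \frac{1}{25}\right) \left(-148\right) = \left(-13 + \frac{4}{5}\right) \left(-148\right) = \left(- \frac{61}{5}\right) \left(-148\right) = \frac{9028}{5}$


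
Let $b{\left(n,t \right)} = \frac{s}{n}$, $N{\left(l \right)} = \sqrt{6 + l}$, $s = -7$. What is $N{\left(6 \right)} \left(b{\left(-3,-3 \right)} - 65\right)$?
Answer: $- \frac{376 \sqrt{3}}{3} \approx -217.08$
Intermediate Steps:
$b{\left(n,t \right)} = - \frac{7}{n}$
$N{\left(6 \right)} \left(b{\left(-3,-3 \right)} - 65\right) = \sqrt{6 + 6} \left(- \frac{7}{-3} - 65\right) = \sqrt{12} \left(\left(-7\right) \left(- \frac{1}{3}\right) - 65\right) = 2 \sqrt{3} \left(\frac{7}{3} - 65\right) = 2 \sqrt{3} \left(- \frac{188}{3}\right) = - \frac{376 \sqrt{3}}{3}$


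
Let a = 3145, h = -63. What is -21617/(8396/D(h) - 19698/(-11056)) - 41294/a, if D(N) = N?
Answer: 21785930317066/144017730145 ≈ 151.27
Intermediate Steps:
-21617/(8396/D(h) - 19698/(-11056)) - 41294/a = -21617/(8396/(-63) - 19698/(-11056)) - 41294/3145 = -21617/(8396*(-1/63) - 19698*(-1/11056)) - 41294*1/3145 = -21617/(-8396/63 + 9849/5528) - 41294/3145 = -21617/(-45792601/348264) - 41294/3145 = -21617*(-348264/45792601) - 41294/3145 = 7528422888/45792601 - 41294/3145 = 21785930317066/144017730145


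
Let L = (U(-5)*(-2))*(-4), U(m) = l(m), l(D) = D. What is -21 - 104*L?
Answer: 4139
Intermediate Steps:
U(m) = m
L = -40 (L = -5*(-2)*(-4) = 10*(-4) = -40)
-21 - 104*L = -21 - 104*(-40) = -21 + 4160 = 4139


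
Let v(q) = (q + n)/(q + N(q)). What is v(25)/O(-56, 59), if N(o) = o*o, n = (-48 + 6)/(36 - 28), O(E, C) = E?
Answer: -79/145600 ≈ -0.00054258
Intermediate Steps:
n = -21/4 (n = -42/8 = -42*⅛ = -21/4 ≈ -5.2500)
N(o) = o²
v(q) = (-21/4 + q)/(q + q²) (v(q) = (q - 21/4)/(q + q²) = (-21/4 + q)/(q + q²))
v(25)/O(-56, 59) = ((-21/4 + 25)/(25*(1 + 25)))/(-56) = ((1/25)*(79/4)/26)*(-1/56) = ((1/25)*(1/26)*(79/4))*(-1/56) = (79/2600)*(-1/56) = -79/145600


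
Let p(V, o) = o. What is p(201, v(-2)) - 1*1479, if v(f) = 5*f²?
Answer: -1459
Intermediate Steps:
p(201, v(-2)) - 1*1479 = 5*(-2)² - 1*1479 = 5*4 - 1479 = 20 - 1479 = -1459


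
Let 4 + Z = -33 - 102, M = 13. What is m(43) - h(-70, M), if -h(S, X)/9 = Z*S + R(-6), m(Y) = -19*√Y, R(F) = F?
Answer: 87516 - 19*√43 ≈ 87391.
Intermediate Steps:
Z = -139 (Z = -4 + (-33 - 102) = -4 - 135 = -139)
h(S, X) = 54 + 1251*S (h(S, X) = -9*(-139*S - 6) = -9*(-6 - 139*S) = 54 + 1251*S)
m(43) - h(-70, M) = -19*√43 - (54 + 1251*(-70)) = -19*√43 - (54 - 87570) = -19*√43 - 1*(-87516) = -19*√43 + 87516 = 87516 - 19*√43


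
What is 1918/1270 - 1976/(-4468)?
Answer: 1384893/709295 ≈ 1.9525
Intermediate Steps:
1918/1270 - 1976/(-4468) = 1918*(1/1270) - 1976*(-1/4468) = 959/635 + 494/1117 = 1384893/709295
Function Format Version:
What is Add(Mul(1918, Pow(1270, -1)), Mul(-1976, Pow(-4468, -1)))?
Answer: Rational(1384893, 709295) ≈ 1.9525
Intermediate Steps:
Add(Mul(1918, Pow(1270, -1)), Mul(-1976, Pow(-4468, -1))) = Add(Mul(1918, Rational(1, 1270)), Mul(-1976, Rational(-1, 4468))) = Add(Rational(959, 635), Rational(494, 1117)) = Rational(1384893, 709295)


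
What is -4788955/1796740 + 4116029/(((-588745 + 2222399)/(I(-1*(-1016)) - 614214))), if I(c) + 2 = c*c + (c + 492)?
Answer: 2564241072276331/2425827676 ≈ 1.0571e+6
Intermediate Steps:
I(c) = 490 + c + c**2 (I(c) = -2 + (c*c + (c + 492)) = -2 + (c**2 + (492 + c)) = -2 + (492 + c + c**2) = 490 + c + c**2)
-4788955/1796740 + 4116029/(((-588745 + 2222399)/(I(-1*(-1016)) - 614214))) = -4788955/1796740 + 4116029/(((-588745 + 2222399)/((490 - 1*(-1016) + (-1*(-1016))**2) - 614214))) = -4788955*1/1796740 + 4116029/((1633654/((490 + 1016 + 1016**2) - 614214))) = -957791/359348 + 4116029/((1633654/((490 + 1016 + 1032256) - 614214))) = -957791/359348 + 4116029/((1633654/(1033762 - 614214))) = -957791/359348 + 4116029/((1633654/419548)) = -957791/359348 + 4116029/((1633654*(1/419548))) = -957791/359348 + 4116029/(816827/209774) = -957791/359348 + 4116029*(209774/816827) = -957791/359348 + 863435867446/816827 = 2564241072276331/2425827676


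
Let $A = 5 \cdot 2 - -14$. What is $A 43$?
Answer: $1032$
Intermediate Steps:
$A = 24$ ($A = 10 + 14 = 24$)
$A 43 = 24 \cdot 43 = 1032$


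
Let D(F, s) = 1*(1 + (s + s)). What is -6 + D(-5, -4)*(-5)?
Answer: 29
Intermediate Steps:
D(F, s) = 1 + 2*s (D(F, s) = 1*(1 + 2*s) = 1 + 2*s)
-6 + D(-5, -4)*(-5) = -6 + (1 + 2*(-4))*(-5) = -6 + (1 - 8)*(-5) = -6 - 7*(-5) = -6 + 35 = 29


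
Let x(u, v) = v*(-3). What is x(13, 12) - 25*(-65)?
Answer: 1589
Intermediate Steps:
x(u, v) = -3*v
x(13, 12) - 25*(-65) = -3*12 - 25*(-65) = -36 + 1625 = 1589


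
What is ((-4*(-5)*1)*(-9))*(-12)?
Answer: 2160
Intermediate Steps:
((-4*(-5)*1)*(-9))*(-12) = ((20*1)*(-9))*(-12) = (20*(-9))*(-12) = -180*(-12) = 2160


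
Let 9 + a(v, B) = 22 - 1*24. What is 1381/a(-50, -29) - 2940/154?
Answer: -1591/11 ≈ -144.64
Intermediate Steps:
a(v, B) = -11 (a(v, B) = -9 + (22 - 1*24) = -9 + (22 - 24) = -9 - 2 = -11)
1381/a(-50, -29) - 2940/154 = 1381/(-11) - 2940/154 = 1381*(-1/11) - 2940*1/154 = -1381/11 - 210/11 = -1591/11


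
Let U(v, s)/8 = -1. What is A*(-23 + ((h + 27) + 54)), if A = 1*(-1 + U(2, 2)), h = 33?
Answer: -819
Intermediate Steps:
U(v, s) = -8 (U(v, s) = 8*(-1) = -8)
A = -9 (A = 1*(-1 - 8) = 1*(-9) = -9)
A*(-23 + ((h + 27) + 54)) = -9*(-23 + ((33 + 27) + 54)) = -9*(-23 + (60 + 54)) = -9*(-23 + 114) = -9*91 = -819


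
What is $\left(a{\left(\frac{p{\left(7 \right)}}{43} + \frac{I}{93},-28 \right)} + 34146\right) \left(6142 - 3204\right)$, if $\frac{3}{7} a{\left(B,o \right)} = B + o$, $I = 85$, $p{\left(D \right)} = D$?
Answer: $\frac{1201336154200}{11997} \approx 1.0014 \cdot 10^{8}$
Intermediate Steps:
$a{\left(B,o \right)} = \frac{7 B}{3} + \frac{7 o}{3}$ ($a{\left(B,o \right)} = \frac{7 \left(B + o\right)}{3} = \frac{7 B}{3} + \frac{7 o}{3}$)
$\left(a{\left(\frac{p{\left(7 \right)}}{43} + \frac{I}{93},-28 \right)} + 34146\right) \left(6142 - 3204\right) = \left(\left(\frac{7 \left(\frac{7}{43} + \frac{85}{93}\right)}{3} + \frac{7}{3} \left(-28\right)\right) + 34146\right) \left(6142 - 3204\right) = \left(\left(\frac{7 \left(7 \cdot \frac{1}{43} + 85 \cdot \frac{1}{93}\right)}{3} - \frac{196}{3}\right) + 34146\right) 2938 = \left(\left(\frac{7 \left(\frac{7}{43} + \frac{85}{93}\right)}{3} - \frac{196}{3}\right) + 34146\right) 2938 = \left(\left(\frac{7}{3} \cdot \frac{4306}{3999} - \frac{196}{3}\right) + 34146\right) 2938 = \left(\left(\frac{30142}{11997} - \frac{196}{3}\right) + 34146\right) 2938 = \left(- \frac{753662}{11997} + 34146\right) 2938 = \frac{408895900}{11997} \cdot 2938 = \frac{1201336154200}{11997}$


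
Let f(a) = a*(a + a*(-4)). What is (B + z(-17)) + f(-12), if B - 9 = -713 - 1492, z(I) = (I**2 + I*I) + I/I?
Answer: -2049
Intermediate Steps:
f(a) = -3*a**2 (f(a) = a*(a - 4*a) = a*(-3*a) = -3*a**2)
z(I) = 1 + 2*I**2 (z(I) = (I**2 + I**2) + 1 = 2*I**2 + 1 = 1 + 2*I**2)
B = -2196 (B = 9 + (-713 - 1492) = 9 - 2205 = -2196)
(B + z(-17)) + f(-12) = (-2196 + (1 + 2*(-17)**2)) - 3*(-12)**2 = (-2196 + (1 + 2*289)) - 3*144 = (-2196 + (1 + 578)) - 432 = (-2196 + 579) - 432 = -1617 - 432 = -2049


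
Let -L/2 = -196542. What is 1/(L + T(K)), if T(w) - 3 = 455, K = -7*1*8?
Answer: 1/393542 ≈ 2.5410e-6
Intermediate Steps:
L = 393084 (L = -2*(-196542) = 393084)
K = -56 (K = -7*8 = -56)
T(w) = 458 (T(w) = 3 + 455 = 458)
1/(L + T(K)) = 1/(393084 + 458) = 1/393542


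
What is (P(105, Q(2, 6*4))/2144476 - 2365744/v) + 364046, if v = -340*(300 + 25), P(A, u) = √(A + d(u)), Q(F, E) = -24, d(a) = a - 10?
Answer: 10057362186/27625 + √71/2144476 ≈ 3.6407e+5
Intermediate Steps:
d(a) = -10 + a
P(A, u) = √(-10 + A + u) (P(A, u) = √(A + (-10 + u)) = √(-10 + A + u))
v = -110500 (v = -340*325 = -110500)
(P(105, Q(2, 6*4))/2144476 - 2365744/v) + 364046 = (√(-10 + 105 - 24)/2144476 - 2365744/(-110500)) + 364046 = (√71*(1/2144476) - 2365744*(-1/110500)) + 364046 = (√71/2144476 + 591436/27625) + 364046 = (591436/27625 + √71/2144476) + 364046 = 10057362186/27625 + √71/2144476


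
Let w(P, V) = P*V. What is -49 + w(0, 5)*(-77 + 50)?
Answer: -49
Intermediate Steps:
-49 + w(0, 5)*(-77 + 50) = -49 + (0*5)*(-77 + 50) = -49 + 0*(-27) = -49 + 0 = -49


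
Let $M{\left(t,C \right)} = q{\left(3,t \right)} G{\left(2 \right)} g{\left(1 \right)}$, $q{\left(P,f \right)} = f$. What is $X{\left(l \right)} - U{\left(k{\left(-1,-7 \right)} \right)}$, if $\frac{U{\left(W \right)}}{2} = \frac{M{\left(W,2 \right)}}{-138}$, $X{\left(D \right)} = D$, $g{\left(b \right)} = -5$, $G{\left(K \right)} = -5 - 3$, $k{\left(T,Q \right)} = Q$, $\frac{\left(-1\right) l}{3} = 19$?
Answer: $- \frac{4213}{69} \approx -61.058$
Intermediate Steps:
$l = -57$ ($l = \left(-3\right) 19 = -57$)
$G{\left(K \right)} = -8$
$M{\left(t,C \right)} = 40 t$ ($M{\left(t,C \right)} = t \left(-8\right) \left(-5\right) = - 8 t \left(-5\right) = 40 t$)
$U{\left(W \right)} = - \frac{40 W}{69}$ ($U{\left(W \right)} = 2 \frac{40 W}{-138} = 2 \cdot 40 W \left(- \frac{1}{138}\right) = 2 \left(- \frac{20 W}{69}\right) = - \frac{40 W}{69}$)
$X{\left(l \right)} - U{\left(k{\left(-1,-7 \right)} \right)} = -57 - \left(- \frac{40}{69}\right) \left(-7\right) = -57 - \frac{280}{69} = - \frac{4213}{69}$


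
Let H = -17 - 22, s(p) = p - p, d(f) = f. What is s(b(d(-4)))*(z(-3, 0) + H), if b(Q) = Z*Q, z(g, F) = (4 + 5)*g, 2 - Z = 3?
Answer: 0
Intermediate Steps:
Z = -1 (Z = 2 - 1*3 = 2 - 3 = -1)
z(g, F) = 9*g
b(Q) = -Q
s(p) = 0
H = -39
s(b(d(-4)))*(z(-3, 0) + H) = 0*(9*(-3) - 39) = 0*(-27 - 39) = 0*(-66) = 0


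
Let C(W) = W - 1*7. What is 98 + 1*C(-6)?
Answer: 85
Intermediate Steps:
C(W) = -7 + W (C(W) = W - 7 = -7 + W)
98 + 1*C(-6) = 98 + 1*(-7 - 6) = 98 + 1*(-13) = 98 - 13 = 85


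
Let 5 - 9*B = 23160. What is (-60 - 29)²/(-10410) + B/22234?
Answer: -152173598/173591955 ≈ -0.87662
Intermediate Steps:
B = -23155/9 (B = 5/9 - ⅑*23160 = 5/9 - 7720/3 = -23155/9 ≈ -2572.8)
(-60 - 29)²/(-10410) + B/22234 = (-60 - 29)²/(-10410) - 23155/9/22234 = (-89)²*(-1/10410) - 23155/9*1/22234 = 7921*(-1/10410) - 23155/200106 = -7921/10410 - 23155/200106 = -152173598/173591955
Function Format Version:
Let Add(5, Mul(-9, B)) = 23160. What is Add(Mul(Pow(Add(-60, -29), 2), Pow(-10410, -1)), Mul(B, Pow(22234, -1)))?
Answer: Rational(-152173598, 173591955) ≈ -0.87662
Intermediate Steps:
B = Rational(-23155, 9) (B = Add(Rational(5, 9), Mul(Rational(-1, 9), 23160)) = Add(Rational(5, 9), Rational(-7720, 3)) = Rational(-23155, 9) ≈ -2572.8)
Add(Mul(Pow(Add(-60, -29), 2), Pow(-10410, -1)), Mul(B, Pow(22234, -1))) = Add(Mul(Pow(Add(-60, -29), 2), Pow(-10410, -1)), Mul(Rational(-23155, 9), Pow(22234, -1))) = Add(Mul(Pow(-89, 2), Rational(-1, 10410)), Mul(Rational(-23155, 9), Rational(1, 22234))) = Add(Mul(7921, Rational(-1, 10410)), Rational(-23155, 200106)) = Add(Rational(-7921, 10410), Rational(-23155, 200106)) = Rational(-152173598, 173591955)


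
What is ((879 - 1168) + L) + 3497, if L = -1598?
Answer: 1610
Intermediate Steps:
((879 - 1168) + L) + 3497 = ((879 - 1168) - 1598) + 3497 = (-289 - 1598) + 3497 = -1887 + 3497 = 1610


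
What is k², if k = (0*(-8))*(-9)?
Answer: 0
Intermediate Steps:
k = 0 (k = 0*(-9) = 0)
k² = 0² = 0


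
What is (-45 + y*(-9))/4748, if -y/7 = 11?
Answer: 162/1187 ≈ 0.13648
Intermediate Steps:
y = -77 (y = -7*11 = -77)
(-45 + y*(-9))/4748 = (-45 - 77*(-9))/4748 = (-45 + 693)*(1/4748) = 648*(1/4748) = 162/1187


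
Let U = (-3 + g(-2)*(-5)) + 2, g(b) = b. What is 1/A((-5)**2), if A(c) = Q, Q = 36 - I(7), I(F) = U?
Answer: 1/27 ≈ 0.037037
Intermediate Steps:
U = 9 (U = (-3 - 2*(-5)) + 2 = (-3 + 10) + 2 = 7 + 2 = 9)
I(F) = 9
Q = 27 (Q = 36 - 1*9 = 36 - 9 = 27)
A(c) = 27
1/A((-5)**2) = 1/27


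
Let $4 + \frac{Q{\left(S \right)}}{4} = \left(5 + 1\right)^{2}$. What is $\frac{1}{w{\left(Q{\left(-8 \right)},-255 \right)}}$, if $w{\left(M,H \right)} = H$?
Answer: $- \frac{1}{255} \approx -0.0039216$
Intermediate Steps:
$Q{\left(S \right)} = 128$ ($Q{\left(S \right)} = -16 + 4 \left(5 + 1\right)^{2} = -16 + 4 \cdot 6^{2} = -16 + 4 \cdot 36 = -16 + 144 = 128$)
$\frac{1}{w{\left(Q{\left(-8 \right)},-255 \right)}} = \frac{1}{-255} = - \frac{1}{255}$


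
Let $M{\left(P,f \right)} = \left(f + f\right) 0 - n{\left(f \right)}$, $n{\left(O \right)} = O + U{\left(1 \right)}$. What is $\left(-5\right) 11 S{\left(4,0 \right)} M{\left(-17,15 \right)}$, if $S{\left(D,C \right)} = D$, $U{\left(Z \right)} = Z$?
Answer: $3520$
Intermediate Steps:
$n{\left(O \right)} = 1 + O$ ($n{\left(O \right)} = O + 1 = 1 + O$)
$M{\left(P,f \right)} = -1 - f$ ($M{\left(P,f \right)} = \left(f + f\right) 0 - \left(1 + f\right) = 2 f 0 - \left(1 + f\right) = 0 - \left(1 + f\right) = -1 - f$)
$\left(-5\right) 11 S{\left(4,0 \right)} M{\left(-17,15 \right)} = \left(-5\right) 11 \cdot 4 \left(-1 - 15\right) = \left(-55\right) 4 \left(-1 - 15\right) = \left(-220\right) \left(-16\right) = 3520$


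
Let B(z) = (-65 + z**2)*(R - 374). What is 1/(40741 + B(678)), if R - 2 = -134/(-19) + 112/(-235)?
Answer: -4465/749740724977 ≈ -5.9554e-9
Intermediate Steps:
R = 38292/4465 (R = 2 + (-134/(-19) + 112/(-235)) = 2 + (-134*(-1/19) + 112*(-1/235)) = 2 + (134/19 - 112/235) = 2 + 29362/4465 = 38292/4465 ≈ 8.5760)
B(z) = 21211034/893 - 1631618*z**2/4465 (B(z) = (-65 + z**2)*(38292/4465 - 374) = (-65 + z**2)*(-1631618/4465) = 21211034/893 - 1631618*z**2/4465)
1/(40741 + B(678)) = 1/(40741 + (21211034/893 - 1631618/4465*678**2)) = 1/(40741 + (21211034/893 - 1631618/4465*459684)) = 1/(40741 + (21211034/893 - 750028688712/4465)) = 1/(40741 - 749922633542/4465) = 1/(-749740724977/4465) = -4465/749740724977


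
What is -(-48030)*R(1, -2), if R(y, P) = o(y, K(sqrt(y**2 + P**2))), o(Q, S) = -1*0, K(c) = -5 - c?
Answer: 0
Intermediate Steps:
o(Q, S) = 0
R(y, P) = 0
-(-48030)*R(1, -2) = -(-48030)*0 = -3202*0 = 0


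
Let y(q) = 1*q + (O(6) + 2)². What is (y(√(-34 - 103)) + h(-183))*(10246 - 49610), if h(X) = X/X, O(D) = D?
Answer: -2558660 - 39364*I*√137 ≈ -2.5587e+6 - 4.6074e+5*I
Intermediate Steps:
h(X) = 1
y(q) = 64 + q (y(q) = 1*q + (6 + 2)² = q + 8² = q + 64 = 64 + q)
(y(√(-34 - 103)) + h(-183))*(10246 - 49610) = ((64 + √(-34 - 103)) + 1)*(10246 - 49610) = ((64 + √(-137)) + 1)*(-39364) = ((64 + I*√137) + 1)*(-39364) = (65 + I*√137)*(-39364) = -2558660 - 39364*I*√137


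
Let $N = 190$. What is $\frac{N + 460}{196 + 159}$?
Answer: $\frac{130}{71} \approx 1.831$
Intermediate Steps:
$\frac{N + 460}{196 + 159} = \frac{190 + 460}{196 + 159} = \frac{650}{355} = 650 \cdot \frac{1}{355} = \frac{130}{71}$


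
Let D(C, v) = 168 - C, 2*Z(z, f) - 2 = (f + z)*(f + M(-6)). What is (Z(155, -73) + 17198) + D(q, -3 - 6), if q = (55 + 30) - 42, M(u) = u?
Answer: 14085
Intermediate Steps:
Z(z, f) = 1 + (-6 + f)*(f + z)/2 (Z(z, f) = 1 + ((f + z)*(f - 6))/2 = 1 + ((f + z)*(-6 + f))/2 = 1 + ((-6 + f)*(f + z))/2 = 1 + (-6 + f)*(f + z)/2)
q = 43 (q = 85 - 42 = 43)
(Z(155, -73) + 17198) + D(q, -3 - 6) = ((1 + (½)*(-73)² - 3*(-73) - 3*155 + (½)*(-73)*155) + 17198) + (168 - 1*43) = ((1 + (½)*5329 + 219 - 465 - 11315/2) + 17198) + (168 - 43) = ((1 + 5329/2 + 219 - 465 - 11315/2) + 17198) + 125 = (-3238 + 17198) + 125 = 13960 + 125 = 14085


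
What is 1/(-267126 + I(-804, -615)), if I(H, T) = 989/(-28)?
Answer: -28/7480517 ≈ -3.7431e-6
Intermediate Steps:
I(H, T) = -989/28 (I(H, T) = 989*(-1/28) = -989/28)
1/(-267126 + I(-804, -615)) = 1/(-267126 - 989/28) = 1/(-7480517/28) = -28/7480517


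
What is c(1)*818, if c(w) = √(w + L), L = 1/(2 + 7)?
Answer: 818*√10/3 ≈ 862.25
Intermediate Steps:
L = ⅑ (L = 1/9 = ⅑ ≈ 0.11111)
c(w) = √(⅑ + w) (c(w) = √(w + ⅑) = √(⅑ + w))
c(1)*818 = (√(1 + 9*1)/3)*818 = (√(1 + 9)/3)*818 = (√10/3)*818 = 818*√10/3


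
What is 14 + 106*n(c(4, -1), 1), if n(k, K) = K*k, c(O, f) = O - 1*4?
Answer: 14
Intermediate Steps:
c(O, f) = -4 + O (c(O, f) = O - 4 = -4 + O)
14 + 106*n(c(4, -1), 1) = 14 + 106*(1*(-4 + 4)) = 14 + 106*(1*0) = 14 + 106*0 = 14 + 0 = 14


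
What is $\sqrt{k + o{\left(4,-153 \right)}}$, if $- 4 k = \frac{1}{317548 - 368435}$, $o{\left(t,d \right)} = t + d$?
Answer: $\frac{i \sqrt{1543334063437}}{101774} \approx 12.207 i$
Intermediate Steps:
$o{\left(t,d \right)} = d + t$
$k = \frac{1}{203548}$ ($k = - \frac{1}{4 \left(317548 - 368435\right)} = - \frac{1}{4 \left(-50887\right)} = \left(- \frac{1}{4}\right) \left(- \frac{1}{50887}\right) = \frac{1}{203548} \approx 4.9128 \cdot 10^{-6}$)
$\sqrt{k + o{\left(4,-153 \right)}} = \sqrt{\frac{1}{203548} + \left(-153 + 4\right)} = \sqrt{\frac{1}{203548} - 149} = \sqrt{- \frac{30328651}{203548}} = \frac{i \sqrt{1543334063437}}{101774}$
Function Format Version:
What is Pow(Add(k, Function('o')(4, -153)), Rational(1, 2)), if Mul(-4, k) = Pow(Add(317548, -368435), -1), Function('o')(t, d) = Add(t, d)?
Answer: Mul(Rational(1, 101774), I, Pow(1543334063437, Rational(1, 2))) ≈ Mul(12.207, I)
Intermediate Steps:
Function('o')(t, d) = Add(d, t)
k = Rational(1, 203548) (k = Mul(Rational(-1, 4), Pow(Add(317548, -368435), -1)) = Mul(Rational(-1, 4), Pow(-50887, -1)) = Mul(Rational(-1, 4), Rational(-1, 50887)) = Rational(1, 203548) ≈ 4.9128e-6)
Pow(Add(k, Function('o')(4, -153)), Rational(1, 2)) = Pow(Add(Rational(1, 203548), Add(-153, 4)), Rational(1, 2)) = Pow(Add(Rational(1, 203548), -149), Rational(1, 2)) = Pow(Rational(-30328651, 203548), Rational(1, 2)) = Mul(Rational(1, 101774), I, Pow(1543334063437, Rational(1, 2)))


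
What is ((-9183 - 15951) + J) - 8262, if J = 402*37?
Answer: -18522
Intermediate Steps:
J = 14874
((-9183 - 15951) + J) - 8262 = ((-9183 - 15951) + 14874) - 8262 = (-25134 + 14874) - 8262 = -10260 - 8262 = -18522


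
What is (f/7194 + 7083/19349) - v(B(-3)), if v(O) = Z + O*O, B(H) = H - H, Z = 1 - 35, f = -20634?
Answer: 66430240/2109041 ≈ 31.498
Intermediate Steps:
Z = -34
B(H) = 0
v(O) = -34 + O**2 (v(O) = -34 + O*O = -34 + O**2)
(f/7194 + 7083/19349) - v(B(-3)) = (-20634/7194 + 7083/19349) - (-34 + 0**2) = (-20634*1/7194 + 7083*(1/19349)) - (-34 + 0) = (-3439/1199 + 7083/19349) - 1*(-34) = -5277154/2109041 + 34 = 66430240/2109041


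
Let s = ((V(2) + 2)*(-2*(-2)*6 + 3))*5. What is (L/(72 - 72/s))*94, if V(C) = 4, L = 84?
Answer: 88830/809 ≈ 109.80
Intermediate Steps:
s = 810 (s = ((4 + 2)*(-2*(-2)*6 + 3))*5 = (6*(4*6 + 3))*5 = (6*(24 + 3))*5 = (6*27)*5 = 162*5 = 810)
(L/(72 - 72/s))*94 = (84/(72 - 72/810))*94 = (84/(72 - 72*1/810))*94 = (84/(72 - 4/45))*94 = (84/(3236/45))*94 = (84*(45/3236))*94 = (945/809)*94 = 88830/809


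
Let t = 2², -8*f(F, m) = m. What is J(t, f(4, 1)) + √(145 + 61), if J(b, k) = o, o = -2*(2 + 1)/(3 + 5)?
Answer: -¾ + √206 ≈ 13.603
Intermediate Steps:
f(F, m) = -m/8
t = 4
o = -¾ (o = -6/8 = -2*3/8 = -¾ ≈ -0.75000)
J(b, k) = -¾
J(t, f(4, 1)) + √(145 + 61) = -¾ + √(145 + 61) = -¾ + √206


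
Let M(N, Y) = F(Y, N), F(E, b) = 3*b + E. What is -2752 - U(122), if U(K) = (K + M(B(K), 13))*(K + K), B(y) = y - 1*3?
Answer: -122800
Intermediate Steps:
F(E, b) = E + 3*b
B(y) = -3 + y (B(y) = y - 3 = -3 + y)
M(N, Y) = Y + 3*N
U(K) = 2*K*(4 + 4*K) (U(K) = (K + (13 + 3*(-3 + K)))*(K + K) = (K + (13 + (-9 + 3*K)))*(2*K) = (K + (4 + 3*K))*(2*K) = (4 + 4*K)*(2*K) = 2*K*(4 + 4*K))
-2752 - U(122) = -2752 - 8*122*(1 + 122) = -2752 - 8*122*123 = -2752 - 1*120048 = -2752 - 120048 = -122800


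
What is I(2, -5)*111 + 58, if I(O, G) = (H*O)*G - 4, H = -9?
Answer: 9604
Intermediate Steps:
I(O, G) = -4 - 9*G*O (I(O, G) = (-9*O)*G - 4 = -9*G*O - 4 = -4 - 9*G*O)
I(2, -5)*111 + 58 = (-4 - 9*(-5)*2)*111 + 58 = (-4 + 90)*111 + 58 = 86*111 + 58 = 9546 + 58 = 9604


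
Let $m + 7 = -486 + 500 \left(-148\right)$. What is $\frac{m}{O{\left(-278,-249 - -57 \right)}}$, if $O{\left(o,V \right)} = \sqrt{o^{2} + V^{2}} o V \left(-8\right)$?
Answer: $\frac{24831 \sqrt{28537}}{8123684864} \approx 0.00051635$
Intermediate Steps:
$m = -74493$ ($m = -7 + \left(-486 + 500 \left(-148\right)\right) = -7 - 74486 = -74493$)
$O{\left(o,V \right)} = - 8 V o \sqrt{V^{2} + o^{2}}$ ($O{\left(o,V \right)} = \sqrt{V^{2} + o^{2}} V o \left(-8\right) = V o \sqrt{V^{2} + o^{2}} \left(-8\right) = - 8 V o \sqrt{V^{2} + o^{2}}$)
$\frac{m}{O{\left(-278,-249 - -57 \right)}} = - \frac{74493}{\left(-8\right) \left(-249 - -57\right) \left(-278\right) \sqrt{\left(-249 - -57\right)^{2} + \left(-278\right)^{2}}} = - \frac{74493}{\left(-8\right) \left(-249 + 57\right) \left(-278\right) \sqrt{\left(-249 + 57\right)^{2} + 77284}} = - \frac{74493}{\left(-8\right) \left(-192\right) \left(-278\right) \sqrt{\left(-192\right)^{2} + 77284}} = - \frac{74493}{\left(-8\right) \left(-192\right) \left(-278\right) \sqrt{36864 + 77284}} = - \frac{74493}{\left(-8\right) \left(-192\right) \left(-278\right) \sqrt{114148}} = - \frac{74493}{\left(-8\right) \left(-192\right) \left(-278\right) 2 \sqrt{28537}} = - \frac{74493}{\left(-854016\right) \sqrt{28537}} = - 74493 \left(- \frac{\sqrt{28537}}{24371054592}\right) = \frac{24831 \sqrt{28537}}{8123684864}$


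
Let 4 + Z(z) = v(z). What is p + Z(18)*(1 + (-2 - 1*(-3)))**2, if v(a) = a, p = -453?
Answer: -397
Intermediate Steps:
Z(z) = -4 + z
p + Z(18)*(1 + (-2 - 1*(-3)))**2 = -453 + (-4 + 18)*(1 + (-2 - 1*(-3)))**2 = -453 + 14*(1 + (-2 + 3))**2 = -453 + 14*(1 + 1)**2 = -453 + 14*2**2 = -453 + 14*4 = -453 + 56 = -397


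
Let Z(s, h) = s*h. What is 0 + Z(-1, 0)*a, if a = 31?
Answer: 0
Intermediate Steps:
Z(s, h) = h*s
0 + Z(-1, 0)*a = 0 + (0*(-1))*31 = 0 + 0*31 = 0 + 0 = 0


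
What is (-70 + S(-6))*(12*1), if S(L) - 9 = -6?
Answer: -804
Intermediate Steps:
S(L) = 3 (S(L) = 9 - 6 = 3)
(-70 + S(-6))*(12*1) = (-70 + 3)*(12*1) = -67*12 = -804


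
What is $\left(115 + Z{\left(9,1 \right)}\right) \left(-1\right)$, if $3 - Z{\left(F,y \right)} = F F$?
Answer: $-37$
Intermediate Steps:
$Z{\left(F,y \right)} = 3 - F^{2}$ ($Z{\left(F,y \right)} = 3 - F F = 3 - F^{2}$)
$\left(115 + Z{\left(9,1 \right)}\right) \left(-1\right) = \left(115 + \left(3 - 9^{2}\right)\right) \left(-1\right) = \left(115 + \left(3 - 81\right)\right) \left(-1\right) = \left(115 - 78\right) \left(-1\right) = 37 \left(-1\right) = -37$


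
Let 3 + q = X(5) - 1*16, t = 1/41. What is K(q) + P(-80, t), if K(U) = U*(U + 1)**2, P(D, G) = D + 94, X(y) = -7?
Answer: -16236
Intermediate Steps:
t = 1/41 ≈ 0.024390
q = -26 (q = -3 + (-7 - 1*16) = -3 + (-7 - 16) = -3 - 23 = -26)
P(D, G) = 94 + D
K(U) = U*(1 + U)**2
K(q) + P(-80, t) = -26*(1 - 26)**2 + (94 - 80) = -26*(-25)**2 + 14 = -26*625 + 14 = -16250 + 14 = -16236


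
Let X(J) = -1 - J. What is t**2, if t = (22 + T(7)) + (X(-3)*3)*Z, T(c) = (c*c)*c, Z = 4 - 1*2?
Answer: 142129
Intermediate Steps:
Z = 2 (Z = 4 - 2 = 2)
T(c) = c**3 (T(c) = c**2*c = c**3)
t = 377 (t = (22 + 7**3) + ((-1 - 1*(-3))*3)*2 = (22 + 343) + ((-1 + 3)*3)*2 = 365 + (2*3)*2 = 365 + 6*2 = 365 + 12 = 377)
t**2 = 377**2 = 142129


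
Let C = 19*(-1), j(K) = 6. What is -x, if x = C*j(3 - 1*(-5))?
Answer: 114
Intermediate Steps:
C = -19
x = -114 (x = -19*6 = -114)
-x = -1*(-114) = 114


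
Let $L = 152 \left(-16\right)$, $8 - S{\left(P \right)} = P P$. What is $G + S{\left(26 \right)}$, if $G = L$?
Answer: $-3100$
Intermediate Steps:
$S{\left(P \right)} = 8 - P^{2}$ ($S{\left(P \right)} = 8 - P P = 8 - P^{2}$)
$L = -2432$
$G = -2432$
$G + S{\left(26 \right)} = -2432 + \left(8 - 26^{2}\right) = -2432 + \left(8 - 676\right) = -2432 - 668 = -3100$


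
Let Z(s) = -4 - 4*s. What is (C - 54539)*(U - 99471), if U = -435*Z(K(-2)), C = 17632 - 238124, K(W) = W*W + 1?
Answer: 24486284961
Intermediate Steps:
K(W) = 1 + W² (K(W) = W² + 1 = 1 + W²)
C = -220492
U = 10440 (U = -435*(-4 - 4*(1 + (-2)²)) = -435*(-4 - 4*(1 + 4)) = -435*(-4 - 4*5) = -435*(-4 - 20) = -435*(-24) = 10440)
(C - 54539)*(U - 99471) = (-220492 - 54539)*(10440 - 99471) = -275031*(-89031) = 24486284961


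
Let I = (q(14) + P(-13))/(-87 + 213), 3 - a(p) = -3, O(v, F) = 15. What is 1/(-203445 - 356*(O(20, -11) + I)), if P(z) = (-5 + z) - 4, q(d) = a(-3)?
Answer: -63/13150607 ≈ -4.7907e-6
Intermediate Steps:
a(p) = 6 (a(p) = 3 - 1*(-3) = 3 + 3 = 6)
q(d) = 6
P(z) = -9 + z
I = -8/63 (I = (6 + (-9 - 13))/(-87 + 213) = (6 - 22)/126 = -16*1/126 = -8/63 ≈ -0.12698)
1/(-203445 - 356*(O(20, -11) + I)) = 1/(-203445 - 356*(15 - 8/63)) = 1/(-203445 - 356*937/63) = 1/(-203445 - 333572/63) = 1/(-13150607/63) = -63/13150607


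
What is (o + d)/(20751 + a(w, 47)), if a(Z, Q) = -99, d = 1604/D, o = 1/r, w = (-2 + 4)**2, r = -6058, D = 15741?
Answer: 9701291/1969353613656 ≈ 4.9261e-6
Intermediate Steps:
w = 4 (w = 2**2 = 4)
o = -1/6058 (o = 1/(-6058) = -1/6058 ≈ -0.00016507)
d = 1604/15741 ≈ 0.10190
(o + d)/(20751 + a(w, 47)) = (-1/6058 + 1604/15741)/(20751 - 99) = (9701291/95358978)/20652 = (9701291/95358978)*(1/20652) = 9701291/1969353613656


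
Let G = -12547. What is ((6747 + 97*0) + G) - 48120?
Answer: -53920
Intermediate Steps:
((6747 + 97*0) + G) - 48120 = ((6747 + 97*0) - 12547) - 48120 = ((6747 + 0) - 12547) - 48120 = (6747 - 12547) - 48120 = -5800 - 48120 = -53920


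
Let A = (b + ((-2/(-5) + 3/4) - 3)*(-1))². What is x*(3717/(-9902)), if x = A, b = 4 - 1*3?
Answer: -12076533/3960800 ≈ -3.0490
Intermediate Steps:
b = 1 (b = 4 - 3 = 1)
A = 3249/400 (A = (1 + ((-2/(-5) + 3/4) - 3)*(-1))² = (1 + ((-2*(-⅕) + 3*(¼)) - 3)*(-1))² = (1 + ((⅖ + ¾) - 3)*(-1))² = (1 + (23/20 - 3)*(-1))² = (1 - 37/20*(-1))² = (1 + 37/20)² = (57/20)² = 3249/400 ≈ 8.1225)
x = 3249/400 ≈ 8.1225
x*(3717/(-9902)) = 3249*(3717/(-9902))/400 = 3249*(3717*(-1/9902))/400 = (3249/400)*(-3717/9902) = -12076533/3960800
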